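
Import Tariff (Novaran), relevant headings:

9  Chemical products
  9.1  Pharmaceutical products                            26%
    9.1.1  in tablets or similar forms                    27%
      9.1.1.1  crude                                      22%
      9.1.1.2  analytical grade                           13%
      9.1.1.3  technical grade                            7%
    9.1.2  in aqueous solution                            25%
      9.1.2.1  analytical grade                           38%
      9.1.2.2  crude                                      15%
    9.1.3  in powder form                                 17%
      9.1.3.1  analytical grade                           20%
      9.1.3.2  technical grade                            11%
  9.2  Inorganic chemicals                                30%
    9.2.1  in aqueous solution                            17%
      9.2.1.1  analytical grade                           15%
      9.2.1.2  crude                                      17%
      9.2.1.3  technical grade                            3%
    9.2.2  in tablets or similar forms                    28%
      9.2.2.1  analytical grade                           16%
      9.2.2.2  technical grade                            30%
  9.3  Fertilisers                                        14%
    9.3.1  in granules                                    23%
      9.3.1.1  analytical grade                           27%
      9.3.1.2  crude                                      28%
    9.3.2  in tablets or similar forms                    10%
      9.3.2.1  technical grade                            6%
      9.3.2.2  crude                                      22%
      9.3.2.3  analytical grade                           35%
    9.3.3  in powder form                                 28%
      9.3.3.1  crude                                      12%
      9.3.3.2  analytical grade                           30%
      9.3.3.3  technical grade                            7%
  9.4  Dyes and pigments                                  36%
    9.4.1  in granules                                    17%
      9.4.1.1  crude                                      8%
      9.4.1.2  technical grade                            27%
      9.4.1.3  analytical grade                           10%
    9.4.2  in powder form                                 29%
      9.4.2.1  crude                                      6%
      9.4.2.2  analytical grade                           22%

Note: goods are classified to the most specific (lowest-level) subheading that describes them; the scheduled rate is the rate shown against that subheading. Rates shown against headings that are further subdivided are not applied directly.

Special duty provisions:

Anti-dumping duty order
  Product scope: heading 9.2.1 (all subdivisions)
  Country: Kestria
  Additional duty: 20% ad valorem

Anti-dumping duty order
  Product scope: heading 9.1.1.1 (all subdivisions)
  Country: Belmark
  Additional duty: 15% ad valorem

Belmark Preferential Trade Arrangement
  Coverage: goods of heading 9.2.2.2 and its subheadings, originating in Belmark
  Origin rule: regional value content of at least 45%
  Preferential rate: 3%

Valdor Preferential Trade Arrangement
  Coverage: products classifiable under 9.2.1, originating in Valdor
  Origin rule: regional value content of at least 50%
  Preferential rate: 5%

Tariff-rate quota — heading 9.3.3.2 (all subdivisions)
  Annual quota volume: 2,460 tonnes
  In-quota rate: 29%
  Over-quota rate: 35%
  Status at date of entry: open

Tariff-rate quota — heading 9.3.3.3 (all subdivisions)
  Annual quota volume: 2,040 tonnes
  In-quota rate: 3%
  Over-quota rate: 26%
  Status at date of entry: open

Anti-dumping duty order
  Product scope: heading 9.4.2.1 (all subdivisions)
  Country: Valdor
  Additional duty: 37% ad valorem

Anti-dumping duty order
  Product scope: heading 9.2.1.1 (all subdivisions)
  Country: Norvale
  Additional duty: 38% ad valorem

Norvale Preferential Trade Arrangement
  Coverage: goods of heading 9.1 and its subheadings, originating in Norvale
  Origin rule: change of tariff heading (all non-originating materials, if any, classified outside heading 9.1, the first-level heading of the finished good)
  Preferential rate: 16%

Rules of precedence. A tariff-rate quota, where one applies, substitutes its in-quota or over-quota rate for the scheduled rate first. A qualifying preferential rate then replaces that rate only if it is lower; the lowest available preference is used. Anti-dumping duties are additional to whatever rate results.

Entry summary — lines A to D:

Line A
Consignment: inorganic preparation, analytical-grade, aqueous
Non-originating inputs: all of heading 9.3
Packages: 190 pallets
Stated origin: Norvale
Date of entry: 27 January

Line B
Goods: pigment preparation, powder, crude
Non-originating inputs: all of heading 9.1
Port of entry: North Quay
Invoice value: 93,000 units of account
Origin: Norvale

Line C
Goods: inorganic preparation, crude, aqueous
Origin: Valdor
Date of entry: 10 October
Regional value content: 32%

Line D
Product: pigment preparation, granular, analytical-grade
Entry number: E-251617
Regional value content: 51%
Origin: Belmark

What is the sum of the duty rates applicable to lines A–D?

Line A: inorganic → 9.2; aqueous → 9.2.1; analytical-grade → 9.2.1.1. Scheduled 15%. Norvale agreement on 9.1: 9.2.1.1 not covered; anti-dumping (Norvale, 9.2.1.1): +38%; total 15% + 38% = 53%. → 53%.
Line B: pigment → 9.4; powder → 9.4.2; crude → 9.4.2.1. Scheduled 6%. Norvale agreement on 9.1: 9.4.2.1 not covered. → 6%.
Line C: inorganic → 9.2; aqueous → 9.2.1; crude → 9.2.1.2. Scheduled 17%. Valdor agreement on 9.2.1: RVC < 50%. → 17%.
Line D: pigment → 9.4; granular → 9.4.1; analytical-grade → 9.4.1.3. Scheduled 10%. Belmark agreement on 9.2.2.2: 9.4.1.3 not covered. → 10%.
Sum: 53% + 6% + 17% + 10% = 86%.

86%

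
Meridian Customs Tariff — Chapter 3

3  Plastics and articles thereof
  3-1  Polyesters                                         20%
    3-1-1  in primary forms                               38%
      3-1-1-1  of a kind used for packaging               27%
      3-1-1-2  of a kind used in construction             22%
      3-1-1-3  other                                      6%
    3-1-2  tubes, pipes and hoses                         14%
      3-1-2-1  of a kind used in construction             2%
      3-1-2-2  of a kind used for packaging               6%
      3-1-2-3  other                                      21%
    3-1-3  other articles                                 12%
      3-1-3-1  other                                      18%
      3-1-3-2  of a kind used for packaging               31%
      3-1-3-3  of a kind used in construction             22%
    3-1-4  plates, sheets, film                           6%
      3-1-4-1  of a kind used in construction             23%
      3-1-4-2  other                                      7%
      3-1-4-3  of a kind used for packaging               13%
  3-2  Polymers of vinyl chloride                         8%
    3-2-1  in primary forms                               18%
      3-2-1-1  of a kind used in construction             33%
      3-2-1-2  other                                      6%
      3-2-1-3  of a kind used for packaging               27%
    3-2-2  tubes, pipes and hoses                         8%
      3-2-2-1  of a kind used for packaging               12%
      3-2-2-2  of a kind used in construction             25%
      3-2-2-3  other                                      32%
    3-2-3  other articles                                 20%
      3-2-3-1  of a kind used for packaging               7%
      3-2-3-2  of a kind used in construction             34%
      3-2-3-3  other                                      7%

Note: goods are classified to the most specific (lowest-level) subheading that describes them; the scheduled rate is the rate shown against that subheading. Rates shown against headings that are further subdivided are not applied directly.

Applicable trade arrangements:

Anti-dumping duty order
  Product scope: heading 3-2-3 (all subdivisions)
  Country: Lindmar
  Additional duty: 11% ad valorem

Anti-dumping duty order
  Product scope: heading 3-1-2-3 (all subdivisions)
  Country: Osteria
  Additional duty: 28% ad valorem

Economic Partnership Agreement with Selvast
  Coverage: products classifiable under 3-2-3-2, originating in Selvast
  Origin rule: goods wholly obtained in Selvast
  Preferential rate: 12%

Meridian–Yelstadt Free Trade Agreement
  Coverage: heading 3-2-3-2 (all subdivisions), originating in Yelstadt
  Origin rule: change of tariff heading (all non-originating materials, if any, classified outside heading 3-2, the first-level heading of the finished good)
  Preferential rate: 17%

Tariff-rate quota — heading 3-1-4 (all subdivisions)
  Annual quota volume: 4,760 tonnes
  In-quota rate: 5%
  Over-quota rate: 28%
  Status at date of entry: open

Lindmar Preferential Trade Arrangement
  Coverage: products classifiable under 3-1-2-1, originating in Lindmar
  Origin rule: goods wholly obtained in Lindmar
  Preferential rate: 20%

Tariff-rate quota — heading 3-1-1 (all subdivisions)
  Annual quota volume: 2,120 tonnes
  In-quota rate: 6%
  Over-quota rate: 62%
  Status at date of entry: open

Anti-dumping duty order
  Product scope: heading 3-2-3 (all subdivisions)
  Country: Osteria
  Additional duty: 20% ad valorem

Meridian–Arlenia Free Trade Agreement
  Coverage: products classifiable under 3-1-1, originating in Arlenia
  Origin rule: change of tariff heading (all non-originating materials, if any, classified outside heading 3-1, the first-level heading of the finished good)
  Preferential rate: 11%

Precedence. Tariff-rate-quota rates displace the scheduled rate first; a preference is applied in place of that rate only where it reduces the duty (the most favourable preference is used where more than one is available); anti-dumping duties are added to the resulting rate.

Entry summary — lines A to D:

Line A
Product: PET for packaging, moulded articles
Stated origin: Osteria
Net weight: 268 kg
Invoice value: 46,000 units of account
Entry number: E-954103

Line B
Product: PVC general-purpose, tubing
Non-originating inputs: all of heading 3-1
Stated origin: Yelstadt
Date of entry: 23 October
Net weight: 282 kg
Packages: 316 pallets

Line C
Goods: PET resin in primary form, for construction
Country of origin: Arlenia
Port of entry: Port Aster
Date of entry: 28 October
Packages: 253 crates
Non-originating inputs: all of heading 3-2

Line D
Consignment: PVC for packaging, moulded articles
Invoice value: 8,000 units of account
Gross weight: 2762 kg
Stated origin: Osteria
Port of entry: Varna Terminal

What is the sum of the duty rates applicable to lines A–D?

96%

Line A: PET → 3-1; moulded articles → 3-1-3; for packaging → 3-1-3-2. Scheduled 31%. No special measure applies. → 31%.
Line B: PVC → 3-2; tubing → 3-2-2; general-purpose → 3-2-2-3. Scheduled 32%. Yelstadt agreement on 3-2-3-2: 3-2-2-3 not covered. → 32%.
Line C: PET → 3-1; resin in primary form → 3-1-1; for construction → 3-1-1-2. Scheduled 22%. quota on 3-1-1 open → in-quota 6%; Arlenia agreement on 3-1-1: CTH met → 11% available; preference 11% not lower than 6% → no reduction. → 6%.
Line D: PVC → 3-2; moulded articles → 3-2-3; for packaging → 3-2-3-1. Scheduled 7%. anti-dumping (Osteria, 3-2-3): +20%; total 7% + 20% = 27%. → 27%.
Sum: 31% + 32% + 6% + 27% = 96%.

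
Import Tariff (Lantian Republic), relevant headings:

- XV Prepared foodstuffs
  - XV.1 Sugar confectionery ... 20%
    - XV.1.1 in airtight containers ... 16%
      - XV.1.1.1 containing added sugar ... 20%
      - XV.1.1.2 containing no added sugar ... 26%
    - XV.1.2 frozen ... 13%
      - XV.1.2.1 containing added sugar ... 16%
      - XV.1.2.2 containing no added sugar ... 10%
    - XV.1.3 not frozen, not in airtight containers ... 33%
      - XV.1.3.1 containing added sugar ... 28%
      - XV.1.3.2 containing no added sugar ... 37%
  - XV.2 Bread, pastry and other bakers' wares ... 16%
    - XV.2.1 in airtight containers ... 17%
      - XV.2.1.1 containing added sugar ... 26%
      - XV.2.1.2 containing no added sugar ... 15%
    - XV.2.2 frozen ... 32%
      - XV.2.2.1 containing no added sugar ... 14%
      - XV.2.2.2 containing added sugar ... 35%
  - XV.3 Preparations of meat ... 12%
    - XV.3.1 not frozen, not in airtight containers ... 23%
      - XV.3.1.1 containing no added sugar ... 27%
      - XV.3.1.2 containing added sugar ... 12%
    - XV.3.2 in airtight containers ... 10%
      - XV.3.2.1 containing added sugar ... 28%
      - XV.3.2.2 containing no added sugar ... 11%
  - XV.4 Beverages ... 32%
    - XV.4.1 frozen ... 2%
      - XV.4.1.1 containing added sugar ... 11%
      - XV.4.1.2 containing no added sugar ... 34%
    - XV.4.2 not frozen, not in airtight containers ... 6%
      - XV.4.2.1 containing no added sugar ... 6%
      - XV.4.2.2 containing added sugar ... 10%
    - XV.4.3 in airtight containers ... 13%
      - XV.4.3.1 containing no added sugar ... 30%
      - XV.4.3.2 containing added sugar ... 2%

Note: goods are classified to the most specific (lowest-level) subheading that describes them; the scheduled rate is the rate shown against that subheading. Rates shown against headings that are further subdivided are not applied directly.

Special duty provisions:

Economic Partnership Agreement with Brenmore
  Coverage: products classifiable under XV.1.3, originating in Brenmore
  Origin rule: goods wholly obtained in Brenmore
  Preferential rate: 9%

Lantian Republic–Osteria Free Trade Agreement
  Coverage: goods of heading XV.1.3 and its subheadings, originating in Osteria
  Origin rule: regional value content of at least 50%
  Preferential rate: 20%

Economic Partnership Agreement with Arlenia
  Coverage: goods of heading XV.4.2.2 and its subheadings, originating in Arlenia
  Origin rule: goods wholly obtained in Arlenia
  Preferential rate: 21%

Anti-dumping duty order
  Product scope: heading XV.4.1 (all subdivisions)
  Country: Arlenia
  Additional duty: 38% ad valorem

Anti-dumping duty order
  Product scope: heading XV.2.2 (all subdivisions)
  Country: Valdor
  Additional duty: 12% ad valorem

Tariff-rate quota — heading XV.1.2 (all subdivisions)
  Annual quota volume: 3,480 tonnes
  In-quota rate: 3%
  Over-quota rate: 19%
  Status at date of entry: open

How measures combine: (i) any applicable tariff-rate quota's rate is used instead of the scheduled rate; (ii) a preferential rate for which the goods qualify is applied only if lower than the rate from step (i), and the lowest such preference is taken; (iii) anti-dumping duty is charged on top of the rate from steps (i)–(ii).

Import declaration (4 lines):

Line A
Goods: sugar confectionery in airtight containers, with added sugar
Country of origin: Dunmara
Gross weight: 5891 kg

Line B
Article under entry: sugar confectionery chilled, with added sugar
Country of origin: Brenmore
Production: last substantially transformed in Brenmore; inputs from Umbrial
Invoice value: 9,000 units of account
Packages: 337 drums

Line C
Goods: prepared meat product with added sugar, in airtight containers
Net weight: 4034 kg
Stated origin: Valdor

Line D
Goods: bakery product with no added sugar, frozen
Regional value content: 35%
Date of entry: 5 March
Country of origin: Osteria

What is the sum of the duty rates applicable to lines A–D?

90%

Line A: sugar confectionery → XV.1; in airtight containers → XV.1.1; with added sugar → XV.1.1.1. Scheduled 20%. No special measure applies. → 20%.
Line B: sugar confectionery → XV.1; chilled → XV.1.3; with added sugar → XV.1.3.1. Scheduled 28%. Brenmore agreement on XV.1.3: not wholly obtained. → 28%.
Line C: prepared meat product → XV.3; in airtight containers → XV.3.2; with added sugar → XV.3.2.1. Scheduled 28%. No special measure applies. → 28%.
Line D: bakery product → XV.2; frozen → XV.2.2; with no added sugar → XV.2.2.1. Scheduled 14%. Osteria agreement on XV.1.3: XV.2.2.1 not covered. → 14%.
Sum: 20% + 28% + 28% + 14% = 90%.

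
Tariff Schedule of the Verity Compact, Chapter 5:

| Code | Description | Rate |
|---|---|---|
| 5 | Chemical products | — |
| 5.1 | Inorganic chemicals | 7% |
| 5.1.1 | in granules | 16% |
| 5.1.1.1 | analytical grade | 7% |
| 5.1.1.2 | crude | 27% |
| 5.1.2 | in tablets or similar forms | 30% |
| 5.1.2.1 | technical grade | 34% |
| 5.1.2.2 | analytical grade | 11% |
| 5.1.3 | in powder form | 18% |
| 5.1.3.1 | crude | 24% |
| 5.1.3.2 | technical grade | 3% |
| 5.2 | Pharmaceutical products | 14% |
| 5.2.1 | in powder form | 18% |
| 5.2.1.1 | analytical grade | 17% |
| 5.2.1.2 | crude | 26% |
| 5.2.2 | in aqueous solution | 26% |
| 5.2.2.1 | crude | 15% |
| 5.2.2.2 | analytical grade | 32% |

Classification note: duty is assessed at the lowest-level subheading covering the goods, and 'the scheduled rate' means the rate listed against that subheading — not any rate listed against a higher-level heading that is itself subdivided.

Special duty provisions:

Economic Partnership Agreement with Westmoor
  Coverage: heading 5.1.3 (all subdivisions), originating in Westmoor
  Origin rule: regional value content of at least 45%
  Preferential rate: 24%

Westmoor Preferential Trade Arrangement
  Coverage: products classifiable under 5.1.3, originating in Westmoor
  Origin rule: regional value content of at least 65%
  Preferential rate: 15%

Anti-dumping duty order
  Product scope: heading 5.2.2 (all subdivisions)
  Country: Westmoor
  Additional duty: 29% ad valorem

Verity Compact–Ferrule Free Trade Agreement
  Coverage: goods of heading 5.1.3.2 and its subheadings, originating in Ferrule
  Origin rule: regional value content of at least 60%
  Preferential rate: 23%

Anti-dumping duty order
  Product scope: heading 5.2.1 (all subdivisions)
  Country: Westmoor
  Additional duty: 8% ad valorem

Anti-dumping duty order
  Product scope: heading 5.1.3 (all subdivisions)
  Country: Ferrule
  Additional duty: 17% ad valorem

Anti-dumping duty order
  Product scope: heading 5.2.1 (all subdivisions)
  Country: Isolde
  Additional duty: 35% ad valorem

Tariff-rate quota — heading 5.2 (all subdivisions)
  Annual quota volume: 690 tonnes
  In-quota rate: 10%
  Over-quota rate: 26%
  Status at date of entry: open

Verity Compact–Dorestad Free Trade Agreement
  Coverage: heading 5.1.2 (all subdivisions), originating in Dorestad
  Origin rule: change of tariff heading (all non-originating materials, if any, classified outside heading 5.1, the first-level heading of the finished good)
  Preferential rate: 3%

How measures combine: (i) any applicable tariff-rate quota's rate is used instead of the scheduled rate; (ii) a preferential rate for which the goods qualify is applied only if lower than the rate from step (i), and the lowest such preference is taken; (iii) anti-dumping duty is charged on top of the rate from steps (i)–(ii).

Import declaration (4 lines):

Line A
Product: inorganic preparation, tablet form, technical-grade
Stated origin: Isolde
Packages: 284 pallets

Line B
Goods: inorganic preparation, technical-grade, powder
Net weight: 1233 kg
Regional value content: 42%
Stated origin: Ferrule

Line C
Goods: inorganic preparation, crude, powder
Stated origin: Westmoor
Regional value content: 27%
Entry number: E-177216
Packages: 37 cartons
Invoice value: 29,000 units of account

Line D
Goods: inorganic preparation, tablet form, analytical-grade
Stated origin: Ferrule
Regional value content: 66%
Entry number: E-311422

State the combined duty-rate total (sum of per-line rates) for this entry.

89%

Line A: inorganic → 5.1; tablet form → 5.1.2; technical-grade → 5.1.2.1. Scheduled 34%. No special measure applies. → 34%.
Line B: inorganic → 5.1; powder → 5.1.3; technical-grade → 5.1.3.2. Scheduled 3%. Ferrule agreement on 5.1.3.2: RVC < 60%; anti-dumping (Ferrule, 5.1.3): +17%; total 3% + 17% = 20%. → 20%.
Line C: inorganic → 5.1; powder → 5.1.3; crude → 5.1.3.1. Scheduled 24%. Westmoor agreement on 5.1.3: RVC < 45%; Westmoor agreement on 5.1.3: RVC < 65%. → 24%.
Line D: inorganic → 5.1; tablet form → 5.1.2; analytical-grade → 5.1.2.2. Scheduled 11%. Ferrule agreement on 5.1.3.2: 5.1.2.2 not covered. → 11%.
Sum: 34% + 20% + 24% + 11% = 89%.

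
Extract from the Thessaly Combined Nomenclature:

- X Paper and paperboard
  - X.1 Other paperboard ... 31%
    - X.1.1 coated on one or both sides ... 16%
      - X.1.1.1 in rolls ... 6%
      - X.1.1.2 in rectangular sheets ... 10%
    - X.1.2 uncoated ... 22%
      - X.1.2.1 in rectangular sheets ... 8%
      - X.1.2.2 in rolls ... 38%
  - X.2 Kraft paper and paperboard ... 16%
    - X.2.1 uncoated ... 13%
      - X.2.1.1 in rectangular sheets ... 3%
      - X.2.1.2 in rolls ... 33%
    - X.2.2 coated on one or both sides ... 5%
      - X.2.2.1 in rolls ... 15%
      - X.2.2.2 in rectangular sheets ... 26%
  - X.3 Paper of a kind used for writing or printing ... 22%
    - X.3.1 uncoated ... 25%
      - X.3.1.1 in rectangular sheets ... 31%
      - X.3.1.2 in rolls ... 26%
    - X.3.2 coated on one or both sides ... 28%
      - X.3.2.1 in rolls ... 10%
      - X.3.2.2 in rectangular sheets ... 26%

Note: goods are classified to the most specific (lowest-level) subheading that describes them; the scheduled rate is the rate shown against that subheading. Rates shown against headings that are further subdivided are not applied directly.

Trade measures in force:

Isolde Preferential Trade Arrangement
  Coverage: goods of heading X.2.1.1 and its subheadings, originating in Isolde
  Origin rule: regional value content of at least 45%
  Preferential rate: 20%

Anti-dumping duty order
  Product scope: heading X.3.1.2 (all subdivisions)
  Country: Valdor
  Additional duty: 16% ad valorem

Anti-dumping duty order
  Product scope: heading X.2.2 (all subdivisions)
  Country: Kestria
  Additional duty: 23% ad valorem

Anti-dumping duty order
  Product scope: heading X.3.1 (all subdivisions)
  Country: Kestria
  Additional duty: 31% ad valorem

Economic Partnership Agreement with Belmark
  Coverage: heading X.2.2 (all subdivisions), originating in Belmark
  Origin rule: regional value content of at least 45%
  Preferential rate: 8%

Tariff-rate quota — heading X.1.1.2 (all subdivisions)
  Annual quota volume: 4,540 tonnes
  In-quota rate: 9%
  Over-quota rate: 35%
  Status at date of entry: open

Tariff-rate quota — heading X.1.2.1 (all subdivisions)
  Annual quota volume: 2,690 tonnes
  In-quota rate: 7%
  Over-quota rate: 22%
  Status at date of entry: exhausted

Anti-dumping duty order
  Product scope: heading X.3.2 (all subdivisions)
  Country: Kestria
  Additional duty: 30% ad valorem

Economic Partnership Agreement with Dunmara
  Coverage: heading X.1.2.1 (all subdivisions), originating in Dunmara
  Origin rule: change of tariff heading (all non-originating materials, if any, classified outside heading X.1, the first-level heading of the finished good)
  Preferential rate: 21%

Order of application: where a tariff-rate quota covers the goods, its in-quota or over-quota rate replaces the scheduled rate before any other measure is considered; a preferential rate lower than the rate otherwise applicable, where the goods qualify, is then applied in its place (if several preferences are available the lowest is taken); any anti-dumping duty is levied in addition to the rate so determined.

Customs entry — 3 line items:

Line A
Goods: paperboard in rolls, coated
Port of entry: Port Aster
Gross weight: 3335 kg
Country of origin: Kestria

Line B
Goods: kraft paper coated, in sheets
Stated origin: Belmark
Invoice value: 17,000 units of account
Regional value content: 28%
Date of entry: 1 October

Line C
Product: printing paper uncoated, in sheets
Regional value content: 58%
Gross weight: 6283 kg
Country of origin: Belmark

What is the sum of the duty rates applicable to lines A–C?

Line A: paperboard → X.1; coated → X.1.1; in rolls → X.1.1.1. Scheduled 6%. No special measure applies. → 6%.
Line B: kraft paper → X.2; coated → X.2.2; in sheets → X.2.2.2. Scheduled 26%. Belmark agreement on X.2.2: RVC < 45%. → 26%.
Line C: printing paper → X.3; uncoated → X.3.1; in sheets → X.3.1.1. Scheduled 31%. Belmark agreement on X.2.2: X.3.1.1 not covered. → 31%.
Sum: 6% + 26% + 31% = 63%.

63%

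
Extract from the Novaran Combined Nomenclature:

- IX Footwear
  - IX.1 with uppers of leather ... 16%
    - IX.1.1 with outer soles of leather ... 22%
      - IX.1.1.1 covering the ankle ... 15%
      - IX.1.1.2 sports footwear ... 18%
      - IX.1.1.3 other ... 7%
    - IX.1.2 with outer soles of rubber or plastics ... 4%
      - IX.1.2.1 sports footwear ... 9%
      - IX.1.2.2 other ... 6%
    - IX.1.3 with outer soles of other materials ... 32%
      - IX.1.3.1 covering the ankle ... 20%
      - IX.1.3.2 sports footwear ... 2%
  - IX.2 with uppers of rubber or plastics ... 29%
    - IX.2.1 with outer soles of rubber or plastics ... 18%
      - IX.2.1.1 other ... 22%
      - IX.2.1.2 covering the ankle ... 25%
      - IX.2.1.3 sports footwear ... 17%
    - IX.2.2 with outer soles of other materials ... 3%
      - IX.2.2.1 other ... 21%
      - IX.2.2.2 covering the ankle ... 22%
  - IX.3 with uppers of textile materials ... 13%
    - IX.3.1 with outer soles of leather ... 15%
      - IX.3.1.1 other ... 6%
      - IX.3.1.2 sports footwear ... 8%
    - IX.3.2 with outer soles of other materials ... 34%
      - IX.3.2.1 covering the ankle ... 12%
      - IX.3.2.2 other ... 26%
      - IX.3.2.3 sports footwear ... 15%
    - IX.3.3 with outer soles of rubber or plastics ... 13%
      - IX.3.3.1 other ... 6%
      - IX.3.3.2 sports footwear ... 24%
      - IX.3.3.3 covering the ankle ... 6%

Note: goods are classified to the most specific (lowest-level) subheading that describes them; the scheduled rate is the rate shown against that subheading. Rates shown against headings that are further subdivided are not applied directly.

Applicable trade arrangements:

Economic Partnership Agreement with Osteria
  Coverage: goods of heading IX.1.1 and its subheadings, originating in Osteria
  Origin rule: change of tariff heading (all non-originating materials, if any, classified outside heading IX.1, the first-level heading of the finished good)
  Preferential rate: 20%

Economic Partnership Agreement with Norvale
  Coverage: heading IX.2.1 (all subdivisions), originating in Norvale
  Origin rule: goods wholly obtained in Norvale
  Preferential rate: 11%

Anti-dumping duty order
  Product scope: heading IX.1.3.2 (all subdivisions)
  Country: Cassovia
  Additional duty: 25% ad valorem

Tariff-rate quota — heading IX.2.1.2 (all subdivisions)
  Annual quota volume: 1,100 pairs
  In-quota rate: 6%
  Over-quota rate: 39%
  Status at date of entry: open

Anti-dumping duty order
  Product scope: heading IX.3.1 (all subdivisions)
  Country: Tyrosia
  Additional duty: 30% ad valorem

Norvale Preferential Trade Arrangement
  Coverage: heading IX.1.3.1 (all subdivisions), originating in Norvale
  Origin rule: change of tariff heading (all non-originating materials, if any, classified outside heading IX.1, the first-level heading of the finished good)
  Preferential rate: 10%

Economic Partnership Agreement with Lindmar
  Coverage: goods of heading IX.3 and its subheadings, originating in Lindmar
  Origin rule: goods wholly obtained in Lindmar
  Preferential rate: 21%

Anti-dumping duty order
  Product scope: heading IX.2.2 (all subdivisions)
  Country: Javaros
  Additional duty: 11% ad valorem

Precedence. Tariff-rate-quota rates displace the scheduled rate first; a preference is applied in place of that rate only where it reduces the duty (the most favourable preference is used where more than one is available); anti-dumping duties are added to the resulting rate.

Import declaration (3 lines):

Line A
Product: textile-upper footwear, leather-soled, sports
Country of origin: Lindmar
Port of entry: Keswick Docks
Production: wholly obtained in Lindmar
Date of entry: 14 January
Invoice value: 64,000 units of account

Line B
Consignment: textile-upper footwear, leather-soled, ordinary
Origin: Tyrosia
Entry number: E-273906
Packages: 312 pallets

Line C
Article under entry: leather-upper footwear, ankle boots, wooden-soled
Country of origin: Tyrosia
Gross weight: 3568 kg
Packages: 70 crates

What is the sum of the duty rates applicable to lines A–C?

64%

Line A: textile-upper → IX.3; leather-soled → IX.3.1; sports → IX.3.1.2. Scheduled 8%. Lindmar agreement on IX.3: wholly obtained → 21% available; preference 21% not lower than 8% → no reduction. → 8%.
Line B: textile-upper → IX.3; leather-soled → IX.3.1; ordinary → IX.3.1.1. Scheduled 6%. anti-dumping (Tyrosia, IX.3.1): +30%; total 6% + 30% = 36%. → 36%.
Line C: leather-upper → IX.1; wooden-soled → IX.1.3; ankle boots → IX.1.3.1. Scheduled 20%. No special measure applies. → 20%.
Sum: 8% + 36% + 20% = 64%.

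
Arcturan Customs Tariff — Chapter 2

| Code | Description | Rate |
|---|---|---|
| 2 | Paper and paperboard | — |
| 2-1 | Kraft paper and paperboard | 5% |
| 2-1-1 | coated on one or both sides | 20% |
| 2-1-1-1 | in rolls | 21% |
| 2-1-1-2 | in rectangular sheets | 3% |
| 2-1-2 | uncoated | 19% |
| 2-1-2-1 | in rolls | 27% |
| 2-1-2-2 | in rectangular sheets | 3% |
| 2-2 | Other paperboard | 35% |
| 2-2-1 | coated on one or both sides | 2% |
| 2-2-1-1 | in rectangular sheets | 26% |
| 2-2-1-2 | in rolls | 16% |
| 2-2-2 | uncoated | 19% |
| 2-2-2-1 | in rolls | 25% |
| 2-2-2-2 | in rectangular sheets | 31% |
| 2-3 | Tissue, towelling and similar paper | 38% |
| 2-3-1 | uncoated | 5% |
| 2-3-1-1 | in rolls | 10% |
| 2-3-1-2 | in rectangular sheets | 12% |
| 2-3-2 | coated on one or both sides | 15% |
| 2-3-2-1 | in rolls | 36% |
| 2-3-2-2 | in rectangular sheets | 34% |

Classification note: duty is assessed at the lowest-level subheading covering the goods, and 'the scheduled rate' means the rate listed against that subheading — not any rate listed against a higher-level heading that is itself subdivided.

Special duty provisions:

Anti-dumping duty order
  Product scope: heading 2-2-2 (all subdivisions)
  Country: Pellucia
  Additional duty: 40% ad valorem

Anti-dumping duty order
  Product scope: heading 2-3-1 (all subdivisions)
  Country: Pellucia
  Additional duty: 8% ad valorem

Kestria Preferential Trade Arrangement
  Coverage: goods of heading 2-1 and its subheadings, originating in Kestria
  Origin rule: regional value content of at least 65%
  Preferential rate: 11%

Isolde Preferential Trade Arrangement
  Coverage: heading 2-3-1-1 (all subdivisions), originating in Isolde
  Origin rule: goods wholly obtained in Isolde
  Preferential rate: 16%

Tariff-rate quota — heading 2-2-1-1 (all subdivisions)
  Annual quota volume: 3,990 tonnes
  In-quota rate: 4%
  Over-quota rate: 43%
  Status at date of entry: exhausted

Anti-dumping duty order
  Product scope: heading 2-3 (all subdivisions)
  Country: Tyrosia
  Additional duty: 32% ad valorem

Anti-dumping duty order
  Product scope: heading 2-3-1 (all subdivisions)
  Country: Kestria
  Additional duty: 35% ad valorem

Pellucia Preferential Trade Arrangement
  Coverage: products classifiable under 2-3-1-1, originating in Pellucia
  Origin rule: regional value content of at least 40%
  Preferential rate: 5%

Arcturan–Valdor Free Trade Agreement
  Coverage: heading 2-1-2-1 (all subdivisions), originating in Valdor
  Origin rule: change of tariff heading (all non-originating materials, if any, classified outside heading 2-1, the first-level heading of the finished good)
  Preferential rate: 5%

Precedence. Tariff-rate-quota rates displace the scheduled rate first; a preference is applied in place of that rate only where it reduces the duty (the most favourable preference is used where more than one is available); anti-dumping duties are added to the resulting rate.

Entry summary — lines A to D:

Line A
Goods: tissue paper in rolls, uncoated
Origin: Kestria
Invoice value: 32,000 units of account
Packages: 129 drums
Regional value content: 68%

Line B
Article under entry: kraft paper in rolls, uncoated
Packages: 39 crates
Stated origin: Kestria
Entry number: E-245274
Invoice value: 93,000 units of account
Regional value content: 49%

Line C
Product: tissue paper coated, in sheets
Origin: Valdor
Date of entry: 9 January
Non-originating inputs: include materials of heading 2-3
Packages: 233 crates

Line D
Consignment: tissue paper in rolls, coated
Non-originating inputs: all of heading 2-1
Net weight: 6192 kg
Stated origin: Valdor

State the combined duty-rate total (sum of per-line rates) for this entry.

Line A: tissue paper → 2-3; uncoated → 2-3-1; in rolls → 2-3-1-1. Scheduled 10%. Kestria agreement on 2-1: 2-3-1-1 not covered; anti-dumping (Kestria, 2-3-1): +35%; total 10% + 35% = 45%. → 45%.
Line B: kraft paper → 2-1; uncoated → 2-1-2; in rolls → 2-1-2-1. Scheduled 27%. Kestria agreement on 2-1: RVC < 65%. → 27%.
Line C: tissue paper → 2-3; coated → 2-3-2; in sheets → 2-3-2-2. Scheduled 34%. Valdor agreement on 2-1-2-1: 2-3-2-2 not covered. → 34%.
Line D: tissue paper → 2-3; coated → 2-3-2; in rolls → 2-3-2-1. Scheduled 36%. Valdor agreement on 2-1-2-1: 2-3-2-1 not covered. → 36%.
Sum: 45% + 27% + 34% + 36% = 142%.

142%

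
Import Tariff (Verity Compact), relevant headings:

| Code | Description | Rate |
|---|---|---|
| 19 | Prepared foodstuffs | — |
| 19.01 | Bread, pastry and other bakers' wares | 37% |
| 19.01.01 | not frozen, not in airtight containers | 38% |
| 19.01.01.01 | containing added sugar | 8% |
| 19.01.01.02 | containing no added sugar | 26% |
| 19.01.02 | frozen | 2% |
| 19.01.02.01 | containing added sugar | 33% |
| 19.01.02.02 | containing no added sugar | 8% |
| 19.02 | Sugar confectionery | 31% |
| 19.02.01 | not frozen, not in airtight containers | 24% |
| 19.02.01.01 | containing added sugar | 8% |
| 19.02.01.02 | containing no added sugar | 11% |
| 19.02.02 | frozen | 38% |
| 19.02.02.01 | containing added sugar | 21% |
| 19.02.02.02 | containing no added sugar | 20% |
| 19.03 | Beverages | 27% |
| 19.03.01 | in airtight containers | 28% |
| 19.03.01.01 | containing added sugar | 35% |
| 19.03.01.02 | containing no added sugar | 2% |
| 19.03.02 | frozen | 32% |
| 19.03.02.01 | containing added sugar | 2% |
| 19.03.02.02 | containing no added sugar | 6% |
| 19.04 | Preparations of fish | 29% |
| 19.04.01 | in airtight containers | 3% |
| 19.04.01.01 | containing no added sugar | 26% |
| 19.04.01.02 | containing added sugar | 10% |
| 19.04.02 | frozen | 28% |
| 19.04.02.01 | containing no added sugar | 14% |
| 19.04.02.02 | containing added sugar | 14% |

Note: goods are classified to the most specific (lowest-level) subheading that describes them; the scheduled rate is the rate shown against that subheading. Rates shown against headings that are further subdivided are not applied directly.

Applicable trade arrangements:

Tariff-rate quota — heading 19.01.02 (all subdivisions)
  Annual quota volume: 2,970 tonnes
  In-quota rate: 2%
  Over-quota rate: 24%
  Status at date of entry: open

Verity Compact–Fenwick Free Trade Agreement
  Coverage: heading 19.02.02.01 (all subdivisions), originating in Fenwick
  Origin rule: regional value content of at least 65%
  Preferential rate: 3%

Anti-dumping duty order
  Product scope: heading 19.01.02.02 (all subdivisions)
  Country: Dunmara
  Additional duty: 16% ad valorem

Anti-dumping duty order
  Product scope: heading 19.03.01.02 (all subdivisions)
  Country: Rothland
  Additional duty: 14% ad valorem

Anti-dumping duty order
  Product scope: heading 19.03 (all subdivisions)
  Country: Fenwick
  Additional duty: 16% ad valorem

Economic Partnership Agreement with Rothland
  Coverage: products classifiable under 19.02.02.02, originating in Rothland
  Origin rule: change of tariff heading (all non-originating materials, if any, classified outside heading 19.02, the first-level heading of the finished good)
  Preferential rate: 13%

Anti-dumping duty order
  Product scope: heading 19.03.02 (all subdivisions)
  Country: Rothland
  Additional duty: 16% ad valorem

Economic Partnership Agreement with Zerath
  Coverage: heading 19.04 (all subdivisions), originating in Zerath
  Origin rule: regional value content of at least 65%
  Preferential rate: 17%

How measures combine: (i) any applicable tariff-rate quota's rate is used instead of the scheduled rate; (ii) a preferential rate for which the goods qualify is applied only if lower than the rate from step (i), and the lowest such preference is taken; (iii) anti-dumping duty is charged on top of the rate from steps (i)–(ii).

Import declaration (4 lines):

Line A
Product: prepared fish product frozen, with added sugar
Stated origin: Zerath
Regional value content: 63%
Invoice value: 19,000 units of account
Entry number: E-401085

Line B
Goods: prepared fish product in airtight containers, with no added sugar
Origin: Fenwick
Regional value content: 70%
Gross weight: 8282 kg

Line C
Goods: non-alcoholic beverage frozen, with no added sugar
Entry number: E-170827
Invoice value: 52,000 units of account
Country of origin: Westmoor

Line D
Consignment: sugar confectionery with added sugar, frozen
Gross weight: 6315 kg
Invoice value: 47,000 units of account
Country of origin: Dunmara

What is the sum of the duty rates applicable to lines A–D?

Line A: prepared fish product → 19.04; frozen → 19.04.02; with added sugar → 19.04.02.02. Scheduled 14%. Zerath agreement on 19.04: RVC < 65%. → 14%.
Line B: prepared fish product → 19.04; in airtight containers → 19.04.01; with no added sugar → 19.04.01.01. Scheduled 26%. Fenwick agreement on 19.02.02.01: 19.04.01.01 not covered. → 26%.
Line C: non-alcoholic beverage → 19.03; frozen → 19.03.02; with no added sugar → 19.03.02.02. Scheduled 6%. No special measure applies. → 6%.
Line D: sugar confectionery → 19.02; frozen → 19.02.02; with added sugar → 19.02.02.01. Scheduled 21%. No special measure applies. → 21%.
Sum: 14% + 26% + 6% + 21% = 67%.

67%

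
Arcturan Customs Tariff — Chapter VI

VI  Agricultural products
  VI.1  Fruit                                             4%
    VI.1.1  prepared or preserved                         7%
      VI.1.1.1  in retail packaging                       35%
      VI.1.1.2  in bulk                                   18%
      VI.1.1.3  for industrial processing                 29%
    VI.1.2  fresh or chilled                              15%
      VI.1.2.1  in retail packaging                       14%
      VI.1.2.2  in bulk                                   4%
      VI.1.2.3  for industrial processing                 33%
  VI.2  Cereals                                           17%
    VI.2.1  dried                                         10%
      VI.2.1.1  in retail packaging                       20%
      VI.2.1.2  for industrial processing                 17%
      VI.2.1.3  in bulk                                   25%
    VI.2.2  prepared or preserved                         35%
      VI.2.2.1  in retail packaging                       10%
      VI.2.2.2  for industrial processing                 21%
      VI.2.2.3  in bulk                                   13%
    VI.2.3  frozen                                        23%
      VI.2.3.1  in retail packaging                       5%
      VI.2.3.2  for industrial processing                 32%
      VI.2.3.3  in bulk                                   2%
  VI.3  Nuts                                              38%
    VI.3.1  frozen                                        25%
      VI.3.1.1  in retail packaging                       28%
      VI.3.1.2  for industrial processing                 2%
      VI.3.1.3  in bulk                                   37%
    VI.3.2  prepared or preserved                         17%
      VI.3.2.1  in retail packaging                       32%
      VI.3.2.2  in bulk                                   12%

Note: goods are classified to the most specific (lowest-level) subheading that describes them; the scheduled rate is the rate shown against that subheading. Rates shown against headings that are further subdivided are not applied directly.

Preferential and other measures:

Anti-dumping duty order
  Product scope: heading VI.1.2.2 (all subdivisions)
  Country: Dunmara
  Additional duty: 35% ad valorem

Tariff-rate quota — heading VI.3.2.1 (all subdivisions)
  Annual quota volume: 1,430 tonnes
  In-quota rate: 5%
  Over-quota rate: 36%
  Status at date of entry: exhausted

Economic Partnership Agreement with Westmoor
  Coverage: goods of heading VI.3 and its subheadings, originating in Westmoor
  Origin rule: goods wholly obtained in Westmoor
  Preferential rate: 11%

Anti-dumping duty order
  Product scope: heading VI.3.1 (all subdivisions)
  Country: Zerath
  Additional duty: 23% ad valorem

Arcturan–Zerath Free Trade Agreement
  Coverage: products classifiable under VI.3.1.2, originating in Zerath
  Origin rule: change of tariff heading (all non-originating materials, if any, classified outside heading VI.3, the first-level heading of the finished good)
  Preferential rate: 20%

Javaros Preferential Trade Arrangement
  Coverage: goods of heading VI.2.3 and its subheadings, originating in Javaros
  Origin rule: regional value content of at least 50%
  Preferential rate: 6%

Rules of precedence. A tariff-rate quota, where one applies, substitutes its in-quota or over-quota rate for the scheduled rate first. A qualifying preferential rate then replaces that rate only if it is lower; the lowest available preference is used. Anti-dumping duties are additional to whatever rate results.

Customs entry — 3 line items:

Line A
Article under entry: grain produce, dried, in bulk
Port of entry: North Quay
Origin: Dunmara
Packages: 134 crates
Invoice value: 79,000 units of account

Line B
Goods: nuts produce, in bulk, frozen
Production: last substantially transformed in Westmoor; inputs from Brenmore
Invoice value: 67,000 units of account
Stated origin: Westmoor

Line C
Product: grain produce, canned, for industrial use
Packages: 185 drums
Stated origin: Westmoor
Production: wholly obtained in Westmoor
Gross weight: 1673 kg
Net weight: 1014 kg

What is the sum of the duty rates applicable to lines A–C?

83%

Line A: grain → VI.2; dried → VI.2.1; in bulk → VI.2.1.3. Scheduled 25%. No special measure applies. → 25%.
Line B: nuts → VI.3; frozen → VI.3.1; in bulk → VI.3.1.3. Scheduled 37%. Westmoor agreement on VI.3: not wholly obtained. → 37%.
Line C: grain → VI.2; canned → VI.2.2; for industrial use → VI.2.2.2. Scheduled 21%. Westmoor agreement on VI.3: VI.2.2.2 not covered. → 21%.
Sum: 25% + 37% + 21% = 83%.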